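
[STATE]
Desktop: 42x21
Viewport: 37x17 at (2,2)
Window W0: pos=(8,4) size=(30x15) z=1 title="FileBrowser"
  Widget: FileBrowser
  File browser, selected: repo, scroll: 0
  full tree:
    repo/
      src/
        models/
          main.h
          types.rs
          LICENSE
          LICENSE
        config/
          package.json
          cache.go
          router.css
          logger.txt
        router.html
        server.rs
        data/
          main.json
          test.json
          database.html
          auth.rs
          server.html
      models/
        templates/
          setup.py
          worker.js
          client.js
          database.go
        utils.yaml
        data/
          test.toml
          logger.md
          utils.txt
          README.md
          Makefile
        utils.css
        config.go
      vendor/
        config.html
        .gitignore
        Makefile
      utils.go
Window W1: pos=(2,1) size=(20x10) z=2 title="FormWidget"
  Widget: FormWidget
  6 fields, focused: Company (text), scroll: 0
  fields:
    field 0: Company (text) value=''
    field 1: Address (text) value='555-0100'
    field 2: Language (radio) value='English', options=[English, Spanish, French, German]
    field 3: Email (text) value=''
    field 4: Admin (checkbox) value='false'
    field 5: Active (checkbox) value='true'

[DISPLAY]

┃ FormWidget       ┃                 
┠──────────────────┨                 
┃> Company:    [  ]┃━━━━━━━━━━━━━━━┓ 
┃  Address:    [55]┃               ┃ 
┃  Language:   (●) ┃───────────────┨ 
┃  Email:      [  ]┃               ┃ 
┃  Admin:      [ ] ┃               ┃ 
┃  Active:     [x] ┃s/             ┃ 
┗━━━━━━━━━━━━━━━━━━┛r/             ┃ 
      ┃    utils.go                ┃ 
      ┃                            ┃ 
      ┃                            ┃ 
      ┃                            ┃ 
      ┃                            ┃ 
      ┃                            ┃ 
      ┃                            ┃ 
      ┗━━━━━━━━━━━━━━━━━━━━━━━━━━━━┛ 


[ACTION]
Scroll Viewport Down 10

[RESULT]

┃> Company:    [  ]┃━━━━━━━━━━━━━━━┓ 
┃  Address:    [55]┃               ┃ 
┃  Language:   (●) ┃───────────────┨ 
┃  Email:      [  ]┃               ┃ 
┃  Admin:      [ ] ┃               ┃ 
┃  Active:     [x] ┃s/             ┃ 
┗━━━━━━━━━━━━━━━━━━┛r/             ┃ 
      ┃    utils.go                ┃ 
      ┃                            ┃ 
      ┃                            ┃ 
      ┃                            ┃ 
      ┃                            ┃ 
      ┃                            ┃ 
      ┃                            ┃ 
      ┗━━━━━━━━━━━━━━━━━━━━━━━━━━━━┛ 
                                     
                                     


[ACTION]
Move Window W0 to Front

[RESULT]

┃> Com┏━━━━━━━━━━━━━━━━━━━━━━━━━━━━┓ 
┃  Add┃ FileBrowser                ┃ 
┃  Lan┠────────────────────────────┨ 
┃  Ema┃> [-] repo/                 ┃ 
┃  Adm┃    [+] src/                ┃ 
┃  Act┃    [+] models/             ┃ 
┗━━━━━┃    [+] vendor/             ┃ 
      ┃    utils.go                ┃ 
      ┃                            ┃ 
      ┃                            ┃ 
      ┃                            ┃ 
      ┃                            ┃ 
      ┃                            ┃ 
      ┃                            ┃ 
      ┗━━━━━━━━━━━━━━━━━━━━━━━━━━━━┛ 
                                     
                                     


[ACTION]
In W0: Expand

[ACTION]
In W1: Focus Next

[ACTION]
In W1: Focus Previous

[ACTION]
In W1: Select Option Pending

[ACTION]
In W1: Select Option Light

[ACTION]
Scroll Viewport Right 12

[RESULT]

Com┏━━━━━━━━━━━━━━━━━━━━━━━━━━━━┓    
Add┃ FileBrowser                ┃    
Lan┠────────────────────────────┨    
Ema┃> [-] repo/                 ┃    
Adm┃    [+] src/                ┃    
Act┃    [+] models/             ┃    
━━━┃    [+] vendor/             ┃    
   ┃    utils.go                ┃    
   ┃                            ┃    
   ┃                            ┃    
   ┃                            ┃    
   ┃                            ┃    
   ┃                            ┃    
   ┃                            ┃    
   ┗━━━━━━━━━━━━━━━━━━━━━━━━━━━━┛    
                                     
                                     


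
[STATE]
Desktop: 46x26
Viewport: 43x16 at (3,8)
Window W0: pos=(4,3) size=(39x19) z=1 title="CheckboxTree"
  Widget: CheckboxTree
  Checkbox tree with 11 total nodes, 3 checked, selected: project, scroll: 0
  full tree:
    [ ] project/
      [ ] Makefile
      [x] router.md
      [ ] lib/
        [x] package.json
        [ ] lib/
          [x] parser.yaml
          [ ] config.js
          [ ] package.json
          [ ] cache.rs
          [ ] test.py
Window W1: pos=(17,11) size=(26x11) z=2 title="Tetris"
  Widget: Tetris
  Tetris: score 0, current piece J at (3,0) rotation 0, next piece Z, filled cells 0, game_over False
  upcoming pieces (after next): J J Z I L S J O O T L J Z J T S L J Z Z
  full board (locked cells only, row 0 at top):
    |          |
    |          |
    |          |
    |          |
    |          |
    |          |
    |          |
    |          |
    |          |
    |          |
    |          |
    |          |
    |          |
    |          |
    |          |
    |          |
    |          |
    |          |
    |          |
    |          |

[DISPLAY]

 ┃   [x] router.md                     ┃   
 ┃   [-] lib/                          ┃   
 ┃     [x] package.json                ┃   
 ┃     [-] lib┏━━━━━━━━━━━━━━━━━━━━━━━━┓   
 ┃       [x] p┃ Tetris                 ┃   
 ┃       [ ] c┠────────────────────────┨   
 ┃       [ ] p┃          │Next:        ┃   
 ┃       [ ] c┃          │▓▓           ┃   
 ┃       [ ] t┃          │ ▓▓          ┃   
 ┃            ┃          │             ┃   
 ┃            ┃          │             ┃   
 ┃            ┃          │             ┃   
 ┃            ┃          │Score:       ┃   
 ┗━━━━━━━━━━━━┗━━━━━━━━━━━━━━━━━━━━━━━━┛   
                                           
                                           


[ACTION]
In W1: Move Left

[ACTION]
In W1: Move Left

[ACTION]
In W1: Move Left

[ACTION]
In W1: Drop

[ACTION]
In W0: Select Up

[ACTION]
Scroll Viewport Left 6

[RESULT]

    ┃   [x] router.md                     ┃
    ┃   [-] lib/                          ┃
    ┃     [x] package.json                ┃
    ┃     [-] lib┏━━━━━━━━━━━━━━━━━━━━━━━━┓
    ┃       [x] p┃ Tetris                 ┃
    ┃       [ ] c┠────────────────────────┨
    ┃       [ ] p┃          │Next:        ┃
    ┃       [ ] c┃          │▓▓           ┃
    ┃       [ ] t┃          │ ▓▓          ┃
    ┃            ┃          │             ┃
    ┃            ┃          │             ┃
    ┃            ┃          │             ┃
    ┃            ┃          │Score:       ┃
    ┗━━━━━━━━━━━━┗━━━━━━━━━━━━━━━━━━━━━━━━┛
                                           
                                           


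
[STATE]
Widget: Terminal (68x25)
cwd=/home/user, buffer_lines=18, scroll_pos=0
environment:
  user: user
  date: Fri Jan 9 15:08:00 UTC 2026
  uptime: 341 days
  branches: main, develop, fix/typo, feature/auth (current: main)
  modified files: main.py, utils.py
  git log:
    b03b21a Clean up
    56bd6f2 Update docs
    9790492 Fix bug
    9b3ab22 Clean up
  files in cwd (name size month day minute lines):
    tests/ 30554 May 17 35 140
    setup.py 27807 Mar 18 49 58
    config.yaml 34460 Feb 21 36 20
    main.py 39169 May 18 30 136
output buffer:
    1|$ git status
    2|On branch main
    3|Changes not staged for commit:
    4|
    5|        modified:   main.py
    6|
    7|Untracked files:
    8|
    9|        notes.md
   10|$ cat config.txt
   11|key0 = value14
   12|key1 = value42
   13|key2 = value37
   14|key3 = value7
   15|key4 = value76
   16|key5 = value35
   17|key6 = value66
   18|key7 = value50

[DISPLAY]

$ git status                                                        
On branch main                                                      
Changes not staged for commit:                                      
                                                                    
        modified:   main.py                                         
                                                                    
Untracked files:                                                    
                                                                    
        notes.md                                                    
$ cat config.txt                                                    
key0 = value14                                                      
key1 = value42                                                      
key2 = value37                                                      
key3 = value7                                                       
key4 = value76                                                      
key5 = value35                                                      
key6 = value66                                                      
key7 = value50                                                      
$ █                                                                 
                                                                    
                                                                    
                                                                    
                                                                    
                                                                    
                                                                    


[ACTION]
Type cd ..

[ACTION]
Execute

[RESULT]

$ git status                                                        
On branch main                                                      
Changes not staged for commit:                                      
                                                                    
        modified:   main.py                                         
                                                                    
Untracked files:                                                    
                                                                    
        notes.md                                                    
$ cat config.txt                                                    
key0 = value14                                                      
key1 = value42                                                      
key2 = value37                                                      
key3 = value7                                                       
key4 = value76                                                      
key5 = value35                                                      
key6 = value66                                                      
key7 = value50                                                      
$ cd ..                                                             
                                                                    
$ █                                                                 
                                                                    
                                                                    
                                                                    
                                                                    


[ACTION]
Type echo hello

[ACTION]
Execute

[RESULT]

$ git status                                                        
On branch main                                                      
Changes not staged for commit:                                      
                                                                    
        modified:   main.py                                         
                                                                    
Untracked files:                                                    
                                                                    
        notes.md                                                    
$ cat config.txt                                                    
key0 = value14                                                      
key1 = value42                                                      
key2 = value37                                                      
key3 = value7                                                       
key4 = value76                                                      
key5 = value35                                                      
key6 = value66                                                      
key7 = value50                                                      
$ cd ..                                                             
                                                                    
$ echo hello                                                        
hello                                                               
$ █                                                                 
                                                                    
                                                                    


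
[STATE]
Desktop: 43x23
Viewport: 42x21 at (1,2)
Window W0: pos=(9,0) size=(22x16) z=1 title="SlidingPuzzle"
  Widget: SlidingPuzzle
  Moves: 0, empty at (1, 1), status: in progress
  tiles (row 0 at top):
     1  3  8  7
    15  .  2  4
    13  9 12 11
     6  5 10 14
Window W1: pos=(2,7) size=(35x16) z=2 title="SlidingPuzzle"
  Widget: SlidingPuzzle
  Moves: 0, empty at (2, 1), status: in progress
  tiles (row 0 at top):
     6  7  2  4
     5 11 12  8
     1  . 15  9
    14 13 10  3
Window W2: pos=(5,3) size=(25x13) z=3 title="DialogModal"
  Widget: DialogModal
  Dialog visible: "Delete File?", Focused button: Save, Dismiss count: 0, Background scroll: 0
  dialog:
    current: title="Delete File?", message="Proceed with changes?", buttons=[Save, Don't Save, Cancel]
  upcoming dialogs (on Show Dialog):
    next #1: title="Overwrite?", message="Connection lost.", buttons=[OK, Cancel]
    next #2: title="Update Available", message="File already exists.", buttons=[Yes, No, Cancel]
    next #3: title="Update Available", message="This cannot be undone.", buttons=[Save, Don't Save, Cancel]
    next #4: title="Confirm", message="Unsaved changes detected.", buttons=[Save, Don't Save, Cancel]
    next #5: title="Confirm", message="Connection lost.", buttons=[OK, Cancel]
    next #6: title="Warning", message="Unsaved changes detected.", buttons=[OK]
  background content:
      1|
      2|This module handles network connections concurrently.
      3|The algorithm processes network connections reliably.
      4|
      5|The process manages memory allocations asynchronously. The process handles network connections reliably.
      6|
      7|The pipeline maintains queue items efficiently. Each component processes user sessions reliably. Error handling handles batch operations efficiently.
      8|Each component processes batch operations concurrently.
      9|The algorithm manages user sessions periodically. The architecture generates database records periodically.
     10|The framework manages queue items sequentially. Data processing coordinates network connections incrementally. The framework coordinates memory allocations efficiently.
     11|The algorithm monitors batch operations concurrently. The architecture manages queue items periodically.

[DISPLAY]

        ┠────────────────────┨            
    ┏━━━━━━━━━━━━━━━━━━━━━━━┓┃            
    ┃ DialogModal           ┃┃            
    ┠───────────────────────┨┃            
    ┃                       ┃┃            
 ┏━━┃This module handles net┃━━━━━━┓      
 ┃ S┃Th┌─────────────────┐es┃      ┃      
 ┠──┃  │   Delete File?  │  ┃──────┨      
 ┃┌─┃Th│Proceed with chan│em┃      ┃      
 ┃│ ┃  │[Save]  Don't Sav│  ┃      ┃      
 ┃├─┃Th└─────────────────┘s ┃      ┃      
 ┃│ ┃Each component processe┃      ┃      
 ┃├─┃The algorithm manages u┃      ┃      
 ┃│ ┗━━━━━━━━━━━━━━━━━━━━━━━┛      ┃      
 ┃├────┼────┼────┼────┤            ┃      
 ┃│ 14 │ 13 │ 10 │  3 │            ┃      
 ┃└────┴────┴────┴────┘            ┃      
 ┃Moves: 0                         ┃      
 ┃                                 ┃      
 ┃                                 ┃      
 ┗━━━━━━━━━━━━━━━━━━━━━━━━━━━━━━━━━┛      


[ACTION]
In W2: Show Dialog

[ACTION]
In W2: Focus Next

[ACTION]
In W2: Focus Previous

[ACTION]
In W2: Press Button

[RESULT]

        ┠────────────────────┨            
    ┏━━━━━━━━━━━━━━━━━━━━━━━┓┃            
    ┃ DialogModal           ┃┃            
    ┠───────────────────────┨┃            
    ┃                       ┃┃            
 ┏━━┃This module handles net┃━━━━━━┓      
 ┃ S┃The algorithm processes┃      ┃      
 ┠──┃                       ┃──────┨      
 ┃┌─┃The process manages mem┃      ┃      
 ┃│ ┃                       ┃      ┃      
 ┃├─┃The pipeline maintains ┃      ┃      
 ┃│ ┃Each component processe┃      ┃      
 ┃├─┃The algorithm manages u┃      ┃      
 ┃│ ┗━━━━━━━━━━━━━━━━━━━━━━━┛      ┃      
 ┃├────┼────┼────┼────┤            ┃      
 ┃│ 14 │ 13 │ 10 │  3 │            ┃      
 ┃└────┴────┴────┴────┘            ┃      
 ┃Moves: 0                         ┃      
 ┃                                 ┃      
 ┃                                 ┃      
 ┗━━━━━━━━━━━━━━━━━━━━━━━━━━━━━━━━━┛      


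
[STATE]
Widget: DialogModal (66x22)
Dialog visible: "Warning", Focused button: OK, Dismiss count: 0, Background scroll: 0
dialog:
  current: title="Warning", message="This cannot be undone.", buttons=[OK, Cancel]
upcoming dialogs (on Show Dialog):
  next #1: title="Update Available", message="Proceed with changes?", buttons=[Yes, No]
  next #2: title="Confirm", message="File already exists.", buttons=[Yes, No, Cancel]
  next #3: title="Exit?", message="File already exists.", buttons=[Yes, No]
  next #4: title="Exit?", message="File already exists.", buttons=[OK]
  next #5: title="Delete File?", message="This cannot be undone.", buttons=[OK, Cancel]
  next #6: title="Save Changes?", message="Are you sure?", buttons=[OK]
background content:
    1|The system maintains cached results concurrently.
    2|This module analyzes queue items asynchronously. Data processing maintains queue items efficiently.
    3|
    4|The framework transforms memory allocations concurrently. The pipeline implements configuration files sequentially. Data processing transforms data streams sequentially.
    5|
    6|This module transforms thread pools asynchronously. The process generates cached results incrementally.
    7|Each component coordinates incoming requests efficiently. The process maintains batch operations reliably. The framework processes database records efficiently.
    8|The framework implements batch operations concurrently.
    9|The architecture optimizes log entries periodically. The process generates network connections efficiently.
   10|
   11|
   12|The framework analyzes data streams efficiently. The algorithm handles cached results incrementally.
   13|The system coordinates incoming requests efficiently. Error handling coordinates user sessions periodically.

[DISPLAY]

The system maintains cached results concurrently.                 
This module analyzes queue items asynchronously. Data processing m
                                                                  
The framework transforms memory allocations concurrently. The pipe
                                                                  
This module transforms thread pools asynchronously. The process ge
Each component coordinates incoming requests efficiently. The proc
The framework implements batch operations concurrently.           
The architecture opt┌────────────────────────┐cally. The process g
                    │        Warning         │                    
                    │ This cannot be undone. │                    
The framework analyz│     [OK]  Cancel       │y. The algorithm han
The system coordinat└────────────────────────┘iently. Error handli
                                                                  
                                                                  
                                                                  
                                                                  
                                                                  
                                                                  
                                                                  
                                                                  
                                                                  


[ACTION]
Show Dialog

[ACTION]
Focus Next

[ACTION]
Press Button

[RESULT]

The system maintains cached results concurrently.                 
This module analyzes queue items asynchronously. Data processing m
                                                                  
The framework transforms memory allocations concurrently. The pipe
                                                                  
This module transforms thread pools asynchronously. The process ge
Each component coordinates incoming requests efficiently. The proc
The framework implements batch operations concurrently.           
The architecture optimizes log entries periodically. The process g
                                                                  
                                                                  
The framework analyzes data streams efficiently. The algorithm han
The system coordinates incoming requests efficiently. Error handli
                                                                  
                                                                  
                                                                  
                                                                  
                                                                  
                                                                  
                                                                  
                                                                  
                                                                  


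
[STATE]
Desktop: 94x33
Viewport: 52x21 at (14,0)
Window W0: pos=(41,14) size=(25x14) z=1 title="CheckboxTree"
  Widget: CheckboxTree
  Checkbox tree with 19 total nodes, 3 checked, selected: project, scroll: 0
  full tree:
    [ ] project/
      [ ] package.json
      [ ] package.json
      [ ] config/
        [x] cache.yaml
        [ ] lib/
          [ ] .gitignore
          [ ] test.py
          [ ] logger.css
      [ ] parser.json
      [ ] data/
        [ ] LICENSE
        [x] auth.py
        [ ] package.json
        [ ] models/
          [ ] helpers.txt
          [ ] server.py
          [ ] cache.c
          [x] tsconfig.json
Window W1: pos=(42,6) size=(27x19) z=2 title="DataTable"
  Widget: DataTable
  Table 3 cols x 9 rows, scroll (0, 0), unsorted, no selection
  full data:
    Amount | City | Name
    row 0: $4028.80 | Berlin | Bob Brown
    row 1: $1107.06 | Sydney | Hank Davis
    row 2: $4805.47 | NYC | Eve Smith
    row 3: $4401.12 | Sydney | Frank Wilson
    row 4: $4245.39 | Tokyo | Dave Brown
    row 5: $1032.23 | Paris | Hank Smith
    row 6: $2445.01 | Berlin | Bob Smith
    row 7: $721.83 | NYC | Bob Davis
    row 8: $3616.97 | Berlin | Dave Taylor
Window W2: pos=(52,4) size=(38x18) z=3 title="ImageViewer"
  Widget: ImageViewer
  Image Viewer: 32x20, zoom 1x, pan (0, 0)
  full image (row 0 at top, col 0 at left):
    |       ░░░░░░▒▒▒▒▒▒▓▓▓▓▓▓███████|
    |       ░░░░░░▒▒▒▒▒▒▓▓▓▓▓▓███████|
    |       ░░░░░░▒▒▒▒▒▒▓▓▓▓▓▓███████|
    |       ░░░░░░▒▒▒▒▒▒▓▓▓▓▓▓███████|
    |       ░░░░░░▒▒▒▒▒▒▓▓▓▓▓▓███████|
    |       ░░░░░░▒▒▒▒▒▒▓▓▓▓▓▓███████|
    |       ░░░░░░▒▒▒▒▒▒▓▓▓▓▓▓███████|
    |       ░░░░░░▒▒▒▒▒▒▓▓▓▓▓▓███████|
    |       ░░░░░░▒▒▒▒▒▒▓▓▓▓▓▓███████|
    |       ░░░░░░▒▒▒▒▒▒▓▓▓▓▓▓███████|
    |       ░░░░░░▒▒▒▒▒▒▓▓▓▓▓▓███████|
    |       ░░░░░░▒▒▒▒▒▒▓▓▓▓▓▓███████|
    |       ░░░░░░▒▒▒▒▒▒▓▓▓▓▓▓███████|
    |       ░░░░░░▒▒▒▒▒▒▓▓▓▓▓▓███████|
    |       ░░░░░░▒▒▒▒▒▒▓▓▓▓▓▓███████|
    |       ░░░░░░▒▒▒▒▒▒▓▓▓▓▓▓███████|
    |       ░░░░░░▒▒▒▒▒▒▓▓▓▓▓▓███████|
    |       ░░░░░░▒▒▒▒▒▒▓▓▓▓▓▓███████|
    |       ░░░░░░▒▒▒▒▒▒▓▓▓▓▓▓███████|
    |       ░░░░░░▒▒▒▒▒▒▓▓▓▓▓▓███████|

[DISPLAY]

                                                    
                                                    
                                                    
                                                    
                                      ┏━━━━━━━━━━━━━
                                      ┃ ImageViewer 
                            ┏━━━━━━━━━┠─────────────
                            ┃ DataTabl┃       ░░░░░░
                            ┠─────────┃       ░░░░░░
                            ┃Amount  │┃       ░░░░░░
                            ┃────────┼┃       ░░░░░░
                            ┃$4028.80│┃       ░░░░░░
                            ┃$1107.06│┃       ░░░░░░
                            ┃$4805.47│┃       ░░░░░░
                           ┏┃$4401.12│┃       ░░░░░░
                           ┃┃$4245.39│┃       ░░░░░░
                           ┠┃$1032.23│┃       ░░░░░░
                           ┃┃$2445.01│┃       ░░░░░░
                           ┃┃$721.83 │┃       ░░░░░░
                           ┃┃$3616.97│┃       ░░░░░░
                           ┃┃         ┃       ░░░░░░


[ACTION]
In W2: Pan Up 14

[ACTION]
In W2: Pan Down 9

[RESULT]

                                                    
                                                    
                                                    
                                                    
                                      ┏━━━━━━━━━━━━━
                                      ┃ ImageViewer 
                            ┏━━━━━━━━━┠─────────────
                            ┃ DataTabl┃       ░░░░░░
                            ┠─────────┃       ░░░░░░
                            ┃Amount  │┃       ░░░░░░
                            ┃────────┼┃       ░░░░░░
                            ┃$4028.80│┃       ░░░░░░
                            ┃$1107.06│┃       ░░░░░░
                            ┃$4805.47│┃       ░░░░░░
                           ┏┃$4401.12│┃       ░░░░░░
                           ┃┃$4245.39│┃       ░░░░░░
                           ┠┃$1032.23│┃       ░░░░░░
                           ┃┃$2445.01│┃       ░░░░░░
                           ┃┃$721.83 │┃             
                           ┃┃$3616.97│┃             
                           ┃┃         ┃             


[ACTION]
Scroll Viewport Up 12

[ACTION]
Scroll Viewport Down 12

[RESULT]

                            ┃$1107.06│┃       ░░░░░░
                            ┃$4805.47│┃       ░░░░░░
                           ┏┃$4401.12│┃       ░░░░░░
                           ┃┃$4245.39│┃       ░░░░░░
                           ┠┃$1032.23│┃       ░░░░░░
                           ┃┃$2445.01│┃       ░░░░░░
                           ┃┃$721.83 │┃             
                           ┃┃$3616.97│┃             
                           ┃┃         ┃             
                           ┃┃         ┗━━━━━━━━━━━━━
                           ┃┃                       
                           ┃┃                       
                           ┃┗━━━━━━━━━━━━━━━━━━━━━━━
                           ┃       [ ] logger.css  ┃
                           ┃   [ ] parser.json     ┃
                           ┗━━━━━━━━━━━━━━━━━━━━━━━┛
                                                    
                                                    
                                                    
                                                    
                                                    


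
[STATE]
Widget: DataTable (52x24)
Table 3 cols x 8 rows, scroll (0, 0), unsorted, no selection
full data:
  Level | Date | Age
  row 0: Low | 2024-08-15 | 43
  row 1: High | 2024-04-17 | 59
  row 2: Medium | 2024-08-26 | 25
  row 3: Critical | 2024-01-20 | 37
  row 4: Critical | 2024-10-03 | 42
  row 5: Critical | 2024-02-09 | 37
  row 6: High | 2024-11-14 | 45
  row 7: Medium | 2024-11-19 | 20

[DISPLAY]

Level   │Date      │Age                             
────────┼──────────┼───                             
Low     │2024-08-15│43                              
High    │2024-04-17│59                              
Medium  │2024-08-26│25                              
Critical│2024-01-20│37                              
Critical│2024-10-03│42                              
Critical│2024-02-09│37                              
High    │2024-11-14│45                              
Medium  │2024-11-19│20                              
                                                    
                                                    
                                                    
                                                    
                                                    
                                                    
                                                    
                                                    
                                                    
                                                    
                                                    
                                                    
                                                    
                                                    


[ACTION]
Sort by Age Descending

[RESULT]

Level   │Date      │Ag▼                             
────────┼──────────┼───                             
High    │2024-04-17│59                              
High    │2024-11-14│45                              
Low     │2024-08-15│43                              
Critical│2024-10-03│42                              
Critical│2024-01-20│37                              
Critical│2024-02-09│37                              
Medium  │2024-08-26│25                              
Medium  │2024-11-19│20                              
                                                    
                                                    
                                                    
                                                    
                                                    
                                                    
                                                    
                                                    
                                                    
                                                    
                                                    
                                                    
                                                    
                                                    


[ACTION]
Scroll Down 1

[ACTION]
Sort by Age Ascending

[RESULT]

Level   │Date      │Ag▲                             
────────┼──────────┼───                             
Medium  │2024-11-19│20                              
Medium  │2024-08-26│25                              
Critical│2024-01-20│37                              
Critical│2024-02-09│37                              
Critical│2024-10-03│42                              
Low     │2024-08-15│43                              
High    │2024-11-14│45                              
High    │2024-04-17│59                              
                                                    
                                                    
                                                    
                                                    
                                                    
                                                    
                                                    
                                                    
                                                    
                                                    
                                                    
                                                    
                                                    
                                                    


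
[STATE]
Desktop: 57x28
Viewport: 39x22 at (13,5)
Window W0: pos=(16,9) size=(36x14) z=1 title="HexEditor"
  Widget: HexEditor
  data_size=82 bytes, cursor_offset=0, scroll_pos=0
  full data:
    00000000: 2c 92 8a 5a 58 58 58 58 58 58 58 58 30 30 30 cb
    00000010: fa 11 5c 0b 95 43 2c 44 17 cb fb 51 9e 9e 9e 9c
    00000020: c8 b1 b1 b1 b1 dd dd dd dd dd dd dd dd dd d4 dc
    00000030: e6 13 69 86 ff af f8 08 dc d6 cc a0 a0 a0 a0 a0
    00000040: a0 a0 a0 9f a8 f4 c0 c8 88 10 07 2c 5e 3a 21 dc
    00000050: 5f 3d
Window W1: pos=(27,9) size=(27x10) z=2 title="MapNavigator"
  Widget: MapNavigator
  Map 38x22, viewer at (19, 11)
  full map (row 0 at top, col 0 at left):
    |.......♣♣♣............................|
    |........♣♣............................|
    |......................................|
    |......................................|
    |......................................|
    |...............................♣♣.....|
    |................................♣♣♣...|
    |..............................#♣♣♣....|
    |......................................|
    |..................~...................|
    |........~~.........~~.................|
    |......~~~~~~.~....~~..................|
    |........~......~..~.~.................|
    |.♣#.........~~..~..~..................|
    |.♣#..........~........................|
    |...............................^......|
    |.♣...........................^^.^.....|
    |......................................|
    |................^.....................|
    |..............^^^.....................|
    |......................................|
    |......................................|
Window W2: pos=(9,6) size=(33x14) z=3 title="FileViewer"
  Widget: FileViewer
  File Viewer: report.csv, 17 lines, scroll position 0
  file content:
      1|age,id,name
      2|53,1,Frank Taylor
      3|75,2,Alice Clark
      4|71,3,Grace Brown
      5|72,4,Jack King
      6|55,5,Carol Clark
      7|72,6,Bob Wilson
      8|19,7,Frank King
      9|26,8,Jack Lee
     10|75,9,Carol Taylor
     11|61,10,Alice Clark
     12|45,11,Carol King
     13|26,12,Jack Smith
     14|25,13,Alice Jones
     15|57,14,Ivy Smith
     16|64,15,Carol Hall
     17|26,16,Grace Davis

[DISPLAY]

                                       
━━━━━━━━━━━━━━━━━━━━━━━━━━━━┓          
leViewer                    ┃          
────────────────────────────┨          
,id,name                   ▲┃━━━━━━━━━━
1,Frank Taylor             █┃          
2,Alice Clark              ░┃──────────
3,Grace Brown              ░┃..........
4,Jack King                ░┃..........
5,Carol Clark              ░┃..........
6,Bob Wilson               ░┃..........
7,Frank King               ░┃..........
8,Jack Lee                 ░┃..........
9,Carol Taylor             ▼┃━━━━━━━━━━
━━━━━━━━━━━━━━━━━━━━━━━━━━━━┛         ┃
   ┃                                  ┃
   ┃                                  ┃
   ┗━━━━━━━━━━━━━━━━━━━━━━━━━━━━━━━━━━┛
                                       
                                       
                                       
                                       


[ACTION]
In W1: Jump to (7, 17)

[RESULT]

                                       
━━━━━━━━━━━━━━━━━━━━━━━━━━━━┓          
leViewer                    ┃          
────────────────────────────┨          
,id,name                   ▲┃━━━━━━━━━━
1,Frank Taylor             █┃          
2,Alice Clark              ░┃──────────
3,Grace Brown              ░┃....~.....
4,Jack King                ░┃..........
5,Carol Clark              ░┃..........
6,Bob Wilson               ░┃..........
7,Frank King               ░┃.......^..
8,Jack Lee                 ░┃.....^^^..
9,Carol Taylor             ▼┃━━━━━━━━━━
━━━━━━━━━━━━━━━━━━━━━━━━━━━━┛         ┃
   ┃                                  ┃
   ┃                                  ┃
   ┗━━━━━━━━━━━━━━━━━━━━━━━━━━━━━━━━━━┛
                                       
                                       
                                       
                                       


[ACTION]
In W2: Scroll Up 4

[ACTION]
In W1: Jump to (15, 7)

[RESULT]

                                       
━━━━━━━━━━━━━━━━━━━━━━━━━━━━┓          
leViewer                    ┃          
────────────────────────────┨          
,id,name                   ▲┃━━━━━━━━━━
1,Frank Taylor             █┃          
2,Alice Clark              ░┃──────────
3,Grace Brown              ░┃..........
4,Jack King                ░┃..........
5,Carol Clark              ░┃..........
6,Bob Wilson               ░┃..........
7,Frank King               ░┃..........
8,Jack Lee                 ░┃.~........
9,Carol Taylor             ▼┃━━━━━━━━━━
━━━━━━━━━━━━━━━━━━━━━━━━━━━━┛         ┃
   ┃                                  ┃
   ┃                                  ┃
   ┗━━━━━━━━━━━━━━━━━━━━━━━━━━━━━━━━━━┛
                                       
                                       
                                       
                                       
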